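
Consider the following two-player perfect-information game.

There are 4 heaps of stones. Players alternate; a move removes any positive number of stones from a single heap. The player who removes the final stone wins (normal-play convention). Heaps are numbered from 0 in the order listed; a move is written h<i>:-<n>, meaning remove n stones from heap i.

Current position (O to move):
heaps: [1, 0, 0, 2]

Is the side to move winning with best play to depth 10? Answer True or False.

p1 O@[(1,0,0,2)]: h0:-1[(0,0,0,2)]-1 h3:-1[(1,0,0,1)]+1* h3:-2[(1,0,0,0)]-1
p2 X@[(1,0,0,1)]: h0:-1[(0,0,0,1)]-1* h3:-1[(1,0,0,0)]-1
p3 O@[(0,0,0,1)]: h3:-1[(0,0,0,0)]+1*
p4 X@[(0,0,0,0)] terminal -1; root [(1,0,0,2)] d10

O winning at [(1,0,0,2)]: True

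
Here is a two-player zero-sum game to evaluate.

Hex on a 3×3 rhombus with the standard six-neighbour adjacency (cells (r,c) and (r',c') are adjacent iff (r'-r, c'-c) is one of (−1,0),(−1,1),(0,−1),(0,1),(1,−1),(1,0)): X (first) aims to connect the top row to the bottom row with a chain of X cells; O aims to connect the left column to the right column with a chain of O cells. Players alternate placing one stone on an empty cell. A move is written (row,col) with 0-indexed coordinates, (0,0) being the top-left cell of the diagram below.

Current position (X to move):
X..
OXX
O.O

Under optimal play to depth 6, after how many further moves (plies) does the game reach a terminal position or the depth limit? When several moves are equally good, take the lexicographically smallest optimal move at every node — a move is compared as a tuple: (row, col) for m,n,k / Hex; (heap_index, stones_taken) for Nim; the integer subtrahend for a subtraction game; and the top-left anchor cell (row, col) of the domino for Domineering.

PV length from [X../OXX/O.O]: 3 plies

p1 X@[X../OXX/O.O]: (0,1)[XX./OXX/O.O]-1 (0,2)[X.X/OXX/O.O]-1 (2,1)[X../OXX/OXO]+1*
p2 O@[X../OXX/OXO]: (0,1)[XO./OXX/OXO]-1* (0,2)[X.O/OXX/OXO]-1
p3 X@[XO./OXX/OXO]: (0,2)[XOX/OXX/OXO]+1*
p4 O@[XOX/OXX/OXO] terminal -1; root [X../OXX/O.O] d6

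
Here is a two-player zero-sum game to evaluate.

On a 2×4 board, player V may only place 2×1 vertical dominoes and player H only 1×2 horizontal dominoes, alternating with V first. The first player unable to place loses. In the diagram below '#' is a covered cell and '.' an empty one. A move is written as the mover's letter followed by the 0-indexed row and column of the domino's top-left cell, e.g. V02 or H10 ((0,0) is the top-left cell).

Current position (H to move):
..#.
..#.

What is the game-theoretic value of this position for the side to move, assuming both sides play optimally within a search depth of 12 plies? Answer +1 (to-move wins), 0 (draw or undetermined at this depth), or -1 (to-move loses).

ply 1, H at ..#./..#. | H00=+1→###./..#.*; H10=+1→..#./###.
ply 2, V at ###./..#. | V03=-1→####/..##*
ply 3, H at ####/..## | H10=+1→####/####*
ply 4: ####/#### is terminal -1 (V); from ..#./..#. depth 12

value(..#./..#., H) = +1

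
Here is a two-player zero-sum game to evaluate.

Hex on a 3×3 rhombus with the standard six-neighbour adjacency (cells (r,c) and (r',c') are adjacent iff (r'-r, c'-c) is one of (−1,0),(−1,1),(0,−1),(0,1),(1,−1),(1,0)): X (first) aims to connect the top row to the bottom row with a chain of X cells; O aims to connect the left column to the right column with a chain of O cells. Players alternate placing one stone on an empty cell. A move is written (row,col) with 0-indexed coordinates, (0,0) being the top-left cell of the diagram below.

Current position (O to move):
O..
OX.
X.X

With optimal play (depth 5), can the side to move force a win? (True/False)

p1 O@[O../OX./X.X]: (0,1)[OO./OX./X.X]-1* (0,2)[O.O/OX./X.X]-1 (1,2)[O../OXO/X.X]-1 (2,1)[O../OX./XOX]-1
p2 X@[OO./OX./X.X]: (0,2)[OOX/OX./X.X]+1* (1,2)[OO./OXX/X.X]-1 (2,1)[OO./OX./XXX]-1
p3 O@[OOX/OX./X.X] terminal -1; root [O../OX./X.X] d5

O winning at [O../OX./X.X]: False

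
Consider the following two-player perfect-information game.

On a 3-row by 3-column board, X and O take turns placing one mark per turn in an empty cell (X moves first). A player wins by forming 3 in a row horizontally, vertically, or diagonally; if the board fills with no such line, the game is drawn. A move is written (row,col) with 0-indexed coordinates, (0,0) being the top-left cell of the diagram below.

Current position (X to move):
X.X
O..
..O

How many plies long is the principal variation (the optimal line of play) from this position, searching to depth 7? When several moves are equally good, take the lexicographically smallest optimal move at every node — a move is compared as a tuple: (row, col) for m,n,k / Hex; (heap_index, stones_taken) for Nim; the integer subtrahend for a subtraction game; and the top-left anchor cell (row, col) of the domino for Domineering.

PV length from [X.X/O../..O]: 1 ply

ply 1, X at X.X/O../..O | (0,1)=+1→XXX/O../..O*; (1,1)=+1→X.X/OX./..O; (1,2)=+0→X.X/O.X/..O; (2,0)=+1→X.X/O../X.O; (2,1)=+0→X.X/O../.XO
ply 2: XXX/O../..O is terminal -1 (O); from X.X/O../..O depth 7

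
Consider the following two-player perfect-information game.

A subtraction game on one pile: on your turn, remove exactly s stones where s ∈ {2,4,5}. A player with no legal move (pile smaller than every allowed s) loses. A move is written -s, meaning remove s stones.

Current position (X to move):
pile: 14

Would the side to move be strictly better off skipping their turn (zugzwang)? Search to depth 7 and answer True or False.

ply 1, X at 14 | -2=-1→12*; -4=-1→10; -5=-1→9
ply 2, O at 12 | -2=-1→10; -4=+1→8*; -5=+1→7
ply 3, X at 8 | -2=-1→6*; -4=-1→4; -5=-1→3
ply 4, O at 6 | -2=-1→4; -4=-1→2; -5=+1→1*
ply 5: 1 is terminal -1 (X); from 14 depth 7
suppose X passes — search the same position with O to move:
pass> ply 1, O at 14 | -2=-1→12*; -4=-1→10; -5=-1→9
pass> ply 2, X at 12 | -2=-1→10; -4=+1→8*; -5=+1→7
pass> ply 3, O at 8 | -2=-1→6*; -4=-1→4; -5=-1→3
pass> ply 4, X at 6 | -2=-1→4; -4=-1→2; -5=+1→1*
pass> ply 5: 1 is terminal -1 (O); from 14 depth 7
for X: play -1, pass +1

zugzwang(14, X) = True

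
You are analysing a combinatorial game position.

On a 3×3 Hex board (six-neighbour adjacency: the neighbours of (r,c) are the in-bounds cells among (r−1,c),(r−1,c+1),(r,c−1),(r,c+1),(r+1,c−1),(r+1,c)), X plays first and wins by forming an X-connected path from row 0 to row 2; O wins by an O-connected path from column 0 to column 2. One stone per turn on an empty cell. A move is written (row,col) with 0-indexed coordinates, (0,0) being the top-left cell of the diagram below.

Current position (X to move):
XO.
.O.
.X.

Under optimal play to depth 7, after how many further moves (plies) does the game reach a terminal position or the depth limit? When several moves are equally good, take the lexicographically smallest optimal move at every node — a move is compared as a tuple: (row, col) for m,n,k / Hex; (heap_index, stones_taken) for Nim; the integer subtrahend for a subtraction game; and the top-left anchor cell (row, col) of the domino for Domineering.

PV length from [XO./.O./.X.]: 4 plies

[XO./.O./.X.] X move#1: (0,2):-1/XOX/.O./.X.*, (1,0):-1/XO./XO./.X., (1,2):-1/XO./.OX/.X., (2,0):-1/XO./.O./XX., (2,2):-1/XO./.O./.XX
[XOX/.O./.X.] O move#2: (1,0):-1/XOX/OO./.X., (1,2):+1/XOX/.OO/.X.*, (2,0):-1/XOX/.O./OX., (2,2):-1/XOX/.O./.XO
[XOX/.OO/.X.] X move#3: (1,0):-1/XOX/XOO/.X.*, (2,0):-1/XOX/.OO/XX., (2,2):-1/XOX/.OO/.XX
[XOX/XOO/.X.] O move#4: (2,0):+1/XOX/XOO/OX.*, (2,2):-1/XOX/XOO/.XO
[XOX/XOO/OX.] end (terminal -1, X#5); searched XO./.O./.X. to 7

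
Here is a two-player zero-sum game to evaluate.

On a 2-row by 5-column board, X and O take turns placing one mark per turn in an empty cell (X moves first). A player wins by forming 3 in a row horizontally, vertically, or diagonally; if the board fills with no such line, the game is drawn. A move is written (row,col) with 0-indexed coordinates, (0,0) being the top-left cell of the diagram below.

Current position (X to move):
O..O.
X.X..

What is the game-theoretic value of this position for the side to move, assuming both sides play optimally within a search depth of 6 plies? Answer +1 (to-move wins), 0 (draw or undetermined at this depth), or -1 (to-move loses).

[O..O./X.X..] X move#1: (0,1):+0/OX.O./X.X.., (0,2):+0/O.XO./X.X.., (0,4):+0/O..OX/X.X.., (1,1):+1/O..O./XXX..*, (1,3):+1/O..O./X.XX., (1,4):+1/O..O./X.X.X
[O..O./XXX..] end (terminal -1, O#2); searched O..O./X.X.. to 6

value(O..O./X.X.., X) = +1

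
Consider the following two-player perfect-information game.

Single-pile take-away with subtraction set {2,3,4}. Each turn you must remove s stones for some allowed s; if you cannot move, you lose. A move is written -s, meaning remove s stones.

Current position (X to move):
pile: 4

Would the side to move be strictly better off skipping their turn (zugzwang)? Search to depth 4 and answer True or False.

[4] X move#1: -2:-1/2, -3:+1/1*, -4:+1/0
[1] end (terminal -1, O#2); searched 4 to 4
if X skipped the turn, O would face:
~ [4] O move#1: -2:-1/2, -3:+1/1*, -4:+1/0
~ [1] end (terminal -1, X#2); searched 4 to 4
compare (X): move=+1 vs pass=-1

zugzwang(4, X) = False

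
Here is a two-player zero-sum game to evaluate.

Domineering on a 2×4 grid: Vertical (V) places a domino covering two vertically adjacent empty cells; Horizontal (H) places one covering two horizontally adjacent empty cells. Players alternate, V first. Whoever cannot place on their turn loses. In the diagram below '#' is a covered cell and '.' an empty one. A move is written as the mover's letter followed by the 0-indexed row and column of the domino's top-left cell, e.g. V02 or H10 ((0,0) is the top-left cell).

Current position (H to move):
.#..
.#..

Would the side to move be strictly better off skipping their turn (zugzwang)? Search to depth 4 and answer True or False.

zugzwang(.#../.#.., H) = False

p1 H@[.#../.#..]: H02[.###/.#..]+1* H12[.#../.###]+1
p2 V@[.###/.#..]: V00[####/##..]-1*
p3 H@[####/##..]: H12[####/####]+1*
p4 V@[####/####] terminal -1; root [.#../.#..] d4
if H skipped the turn, V would face:
~ p1 V@[.#../.#..]: V00[##../##..]-1 V02[.##./.##.]+1* V03[.#.#/.#.#]+1
~ p2 H@[.##./.##.] terminal -1; root [.#../.#..] d4
compare (H): move=+1 vs pass=-1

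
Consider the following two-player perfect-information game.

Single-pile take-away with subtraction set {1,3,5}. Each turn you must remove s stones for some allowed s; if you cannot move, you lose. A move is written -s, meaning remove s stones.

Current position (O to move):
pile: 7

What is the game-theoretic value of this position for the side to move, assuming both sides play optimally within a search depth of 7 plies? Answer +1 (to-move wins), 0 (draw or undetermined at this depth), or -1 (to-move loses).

value(7, O) = +1

[7] O move#1: -1:+1/6*, -3:+1/4, -5:+1/2
[6] X move#2: -1:-1/5*, -3:-1/3, -5:-1/1
[5] O move#3: -1:+1/4*, -3:+1/2, -5:+1/0
[4] X move#4: -1:-1/3*, -3:-1/1
[3] O move#5: -1:+1/2*, -3:+1/0
[2] X move#6: -1:-1/1*
[1] O move#7: -1:+1/0*
[0] end (terminal -1, X#8); searched 7 to 7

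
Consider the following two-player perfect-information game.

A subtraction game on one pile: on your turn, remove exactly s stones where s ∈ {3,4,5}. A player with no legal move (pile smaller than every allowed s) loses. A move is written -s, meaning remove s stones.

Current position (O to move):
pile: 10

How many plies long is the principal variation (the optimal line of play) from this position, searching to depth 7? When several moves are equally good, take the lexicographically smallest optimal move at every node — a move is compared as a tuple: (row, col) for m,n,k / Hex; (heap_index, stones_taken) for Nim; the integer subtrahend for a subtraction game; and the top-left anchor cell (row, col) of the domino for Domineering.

PV length from [10]: 2 plies

p1 O@[10]: -3[7]-1* -4[6]-1 -5[5]-1
p2 X@[7]: -3[4]-1 -4[3]-1 -5[2]+1*
p3 O@[2] terminal -1; root [10] d7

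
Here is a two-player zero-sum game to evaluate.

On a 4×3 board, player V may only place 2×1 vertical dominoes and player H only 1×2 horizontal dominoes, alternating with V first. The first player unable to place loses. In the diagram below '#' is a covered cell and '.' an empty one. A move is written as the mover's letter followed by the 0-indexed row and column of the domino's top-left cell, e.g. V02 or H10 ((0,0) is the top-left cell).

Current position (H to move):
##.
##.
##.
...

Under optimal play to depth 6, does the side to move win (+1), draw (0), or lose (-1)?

ply 1, H at ##./##./##./... | H30=-1→##./##./##./##.*; H31=-1→##./##./##./.##
ply 2, V at ##./##./##./##. | V02=+1→###/###/##./##.*; V12=+1→##./###/###/##.; V22=+1→##./##./###/###
ply 3: ###/###/##./##. is terminal -1 (H); from ##./##./##./... depth 6

value(##./##./##./..., H) = -1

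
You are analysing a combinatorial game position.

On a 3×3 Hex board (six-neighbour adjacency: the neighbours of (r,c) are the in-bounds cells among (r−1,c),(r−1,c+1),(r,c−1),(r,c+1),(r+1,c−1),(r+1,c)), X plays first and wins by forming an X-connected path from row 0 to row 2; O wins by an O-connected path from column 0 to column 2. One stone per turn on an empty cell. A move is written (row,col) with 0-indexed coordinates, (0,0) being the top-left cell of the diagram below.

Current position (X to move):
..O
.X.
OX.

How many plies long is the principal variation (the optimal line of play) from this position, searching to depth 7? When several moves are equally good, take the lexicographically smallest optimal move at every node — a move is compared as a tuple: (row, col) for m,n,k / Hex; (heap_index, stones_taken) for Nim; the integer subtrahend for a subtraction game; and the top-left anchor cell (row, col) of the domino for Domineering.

ply 1, X at ..O/.X./OX. | (0,0)=+1→X.O/.X./OX.*; (0,1)=+1→.XO/.X./OX.; (1,0)=+1→..O/XX./OX.; (1,2)=-1→..O/.XX/OX.; (2,2)=-1→..O/.X./OXX
ply 2, O at X.O/.X./OX. | (0,1)=-1→XOO/.X./OX.*; (1,0)=-1→X.O/OX./OX.; (1,2)=-1→X.O/.XO/OX.; (2,2)=-1→X.O/.X./OXO
ply 3, X at XOO/.X./OX. | (1,0)=+1→XOO/XX./OX.*; (1,2)=-1→XOO/.XX/OX.; (2,2)=-1→XOO/.X./OXX
ply 4: XOO/XX./OX. is terminal -1 (O); from ..O/.X./OX. depth 7

PV length from [..O/.X./OX.]: 3 plies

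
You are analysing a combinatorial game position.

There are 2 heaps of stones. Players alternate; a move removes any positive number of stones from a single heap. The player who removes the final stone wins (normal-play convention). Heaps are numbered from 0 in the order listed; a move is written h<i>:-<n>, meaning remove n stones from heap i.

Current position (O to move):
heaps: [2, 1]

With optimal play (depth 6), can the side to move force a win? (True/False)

O winning at [(2,1)]: True

p1 O@[(2,1)]: h0:-1[(1,1)]+1* h0:-2[(0,1)]-1 h1:-1[(2,0)]-1
p2 X@[(1,1)]: h0:-1[(0,1)]-1* h1:-1[(1,0)]-1
p3 O@[(0,1)]: h1:-1[(0,0)]+1*
p4 X@[(0,0)] terminal -1; root [(2,1)] d6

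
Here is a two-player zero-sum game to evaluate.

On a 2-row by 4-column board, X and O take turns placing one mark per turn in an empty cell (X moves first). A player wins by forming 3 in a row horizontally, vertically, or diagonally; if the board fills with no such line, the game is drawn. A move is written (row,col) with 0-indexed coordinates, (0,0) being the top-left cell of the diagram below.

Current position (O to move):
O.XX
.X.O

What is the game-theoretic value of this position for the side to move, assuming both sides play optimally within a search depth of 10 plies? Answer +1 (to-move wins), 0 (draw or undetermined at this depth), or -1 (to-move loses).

p1 O@[O.XX/.X.O]: (0,1)[OOXX/.X.O]+0* (1,0)[O.XX/OX.O]-1 (1,2)[O.XX/.XOO]-1
p2 X@[OOXX/.X.O]: (1,0)[OOXX/XX.O]+0* (1,2)[OOXX/.XXO]+0
p3 O@[OOXX/XX.O]: (1,2)[OOXX/XXOO]+0*
p4 X@[OOXX/XXOO] terminal +0; root [O.XX/.X.O] d10

value(O.XX/.X.O, O) = 0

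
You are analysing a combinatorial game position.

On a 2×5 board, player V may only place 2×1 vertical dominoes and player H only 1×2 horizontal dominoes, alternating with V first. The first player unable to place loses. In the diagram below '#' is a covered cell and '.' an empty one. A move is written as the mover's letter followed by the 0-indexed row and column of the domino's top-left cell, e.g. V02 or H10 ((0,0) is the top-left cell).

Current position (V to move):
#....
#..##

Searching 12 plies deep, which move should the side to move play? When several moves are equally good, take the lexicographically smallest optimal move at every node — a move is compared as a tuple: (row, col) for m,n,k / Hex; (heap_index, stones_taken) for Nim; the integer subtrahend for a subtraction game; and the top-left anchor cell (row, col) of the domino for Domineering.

ply 1, V at #..../#..## | V01=-1→##.../##.##; V02=+1→#.#../#.###*
ply 2, H at #.#../#.### | H03=-1→#.###/#.###*
ply 3, V at #.###/#.### | V01=+1→#####/#####*
ply 4: #####/##### is terminal -1 (H); from #..../#..## depth 12

V's best at [#..../#..##]: V02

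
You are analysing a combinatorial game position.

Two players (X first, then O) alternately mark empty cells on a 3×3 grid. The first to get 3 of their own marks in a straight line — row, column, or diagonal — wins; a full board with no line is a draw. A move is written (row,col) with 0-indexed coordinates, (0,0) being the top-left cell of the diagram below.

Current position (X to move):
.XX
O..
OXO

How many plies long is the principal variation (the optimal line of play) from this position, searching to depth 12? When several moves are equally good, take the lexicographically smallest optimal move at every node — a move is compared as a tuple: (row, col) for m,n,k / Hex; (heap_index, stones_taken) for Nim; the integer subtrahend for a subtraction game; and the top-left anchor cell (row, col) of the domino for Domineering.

p1 X@[.XX/O../OXO]: (0,0)[XXX/O../OXO]+1* (1,1)[.XX/OX./OXO]+1 (1,2)[.XX/O.X/OXO]-1
p2 O@[XXX/O../OXO] terminal -1; root [.XX/O../OXO] d12

PV length from [.XX/O../OXO]: 1 ply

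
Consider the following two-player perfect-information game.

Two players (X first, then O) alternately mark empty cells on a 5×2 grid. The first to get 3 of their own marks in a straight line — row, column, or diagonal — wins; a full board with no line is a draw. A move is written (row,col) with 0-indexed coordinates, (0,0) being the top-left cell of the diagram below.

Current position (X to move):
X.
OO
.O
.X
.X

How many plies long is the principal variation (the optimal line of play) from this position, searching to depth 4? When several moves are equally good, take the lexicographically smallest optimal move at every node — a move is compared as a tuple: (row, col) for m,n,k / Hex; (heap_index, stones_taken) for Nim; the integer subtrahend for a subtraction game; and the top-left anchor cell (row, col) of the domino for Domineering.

[X./OO/.O/.X/.X] X move#1: (0,1):+0/XX/OO/.O/.X/.X*, (2,0):-1/X./OO/XO/.X/.X, (3,0):-1/X./OO/.O/XX/.X, (4,0):-1/X./OO/.O/.X/XX
[XX/OO/.O/.X/.X] O move#2: (2,0):+0/XX/OO/OO/.X/.X*, (3,0):+0/XX/OO/.O/OX/.X, (4,0):+0/XX/OO/.O/.X/OX
[XX/OO/OO/.X/.X] X move#3: (3,0):+0/XX/OO/OO/XX/.X*, (4,0):-1/XX/OO/OO/.X/XX
[XX/OO/OO/XX/.X] O move#4: (4,0):+0/XX/OO/OO/XX/OX*
[XX/OO/OO/XX/OX] end (terminal +0, X#5); searched X./OO/.O/.X/.X to 4

PV length from [X./OO/.O/.X/.X]: 4 plies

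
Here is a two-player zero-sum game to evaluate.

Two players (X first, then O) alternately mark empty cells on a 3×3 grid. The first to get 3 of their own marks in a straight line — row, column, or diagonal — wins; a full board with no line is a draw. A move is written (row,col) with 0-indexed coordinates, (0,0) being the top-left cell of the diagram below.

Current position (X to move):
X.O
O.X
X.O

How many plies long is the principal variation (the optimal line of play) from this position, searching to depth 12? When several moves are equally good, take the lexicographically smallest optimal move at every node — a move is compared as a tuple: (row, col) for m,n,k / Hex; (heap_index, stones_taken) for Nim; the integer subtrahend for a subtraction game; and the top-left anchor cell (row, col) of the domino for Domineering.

ply 1, X at X.O/O.X/X.O | (0,1)=+0→XXO/O.X/X.O*; (1,1)=+0→X.O/OXX/X.O; (2,1)=+0→X.O/O.X/XXO
ply 2, O at XXO/O.X/X.O | (1,1)=+0→XXO/OOX/X.O*; (2,1)=+0→XXO/O.X/XOO
ply 3, X at XXO/OOX/X.O | (2,1)=+0→XXO/OOX/XXO*
ply 4: XXO/OOX/XXO is terminal +0 (O); from X.O/O.X/X.O depth 12

PV length from [X.O/O.X/X.O]: 3 plies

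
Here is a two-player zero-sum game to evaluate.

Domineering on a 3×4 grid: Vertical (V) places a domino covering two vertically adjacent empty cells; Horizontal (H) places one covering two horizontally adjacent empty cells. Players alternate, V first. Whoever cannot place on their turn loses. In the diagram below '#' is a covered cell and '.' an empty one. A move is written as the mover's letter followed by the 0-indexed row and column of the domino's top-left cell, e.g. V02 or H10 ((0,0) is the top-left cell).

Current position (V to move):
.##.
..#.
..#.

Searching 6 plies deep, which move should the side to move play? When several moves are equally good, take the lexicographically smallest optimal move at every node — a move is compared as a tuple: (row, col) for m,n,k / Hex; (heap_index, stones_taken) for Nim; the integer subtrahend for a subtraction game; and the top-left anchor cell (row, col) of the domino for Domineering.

V's best at [.##./..#./..#.]: V00

ply 1, V at .##./..#./..#. | V00=+1→###./#.#./..#.*; V03=-1→.###/..##/..#.; V10=+1→.##./#.#./#.#.; V11=+1→.##./.##./.##.; V13=-1→.##./..##/..##
ply 2, H at ###./#.#./..#. | H20=-1→###./#.#./###.*
ply 3, V at ###./#.#./###. | V03=+1→####/#.##/###.*; V13=+1→###./#.##/####
ply 4: ####/#.##/###. is terminal -1 (H); from .##./..#./..#. depth 6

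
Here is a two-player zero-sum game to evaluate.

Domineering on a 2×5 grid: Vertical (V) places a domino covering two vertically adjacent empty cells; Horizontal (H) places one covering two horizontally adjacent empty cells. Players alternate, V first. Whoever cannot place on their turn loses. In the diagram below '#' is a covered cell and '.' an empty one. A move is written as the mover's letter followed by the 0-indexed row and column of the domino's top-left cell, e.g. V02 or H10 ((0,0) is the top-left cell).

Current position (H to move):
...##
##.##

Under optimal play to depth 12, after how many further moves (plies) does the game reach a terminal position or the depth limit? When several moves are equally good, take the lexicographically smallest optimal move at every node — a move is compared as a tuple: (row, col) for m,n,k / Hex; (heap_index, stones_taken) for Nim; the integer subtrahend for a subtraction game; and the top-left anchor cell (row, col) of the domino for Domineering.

p1 H@[...##/##.##]: H00[##.##/##.##]-1 H01[.####/##.##]+1*
p2 V@[.####/##.##] terminal -1; root [...##/##.##] d12

PV length from [...##/##.##]: 1 ply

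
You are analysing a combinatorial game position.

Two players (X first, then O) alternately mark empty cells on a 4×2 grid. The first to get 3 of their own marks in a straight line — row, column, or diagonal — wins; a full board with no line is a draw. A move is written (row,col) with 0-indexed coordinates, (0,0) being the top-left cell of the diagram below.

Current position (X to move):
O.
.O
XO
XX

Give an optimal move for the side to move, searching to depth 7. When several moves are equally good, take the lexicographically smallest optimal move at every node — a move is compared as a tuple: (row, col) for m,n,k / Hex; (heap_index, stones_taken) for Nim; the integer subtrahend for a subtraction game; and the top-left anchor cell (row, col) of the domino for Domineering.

X's best at [O./.O/XO/XX]: (1,0)

[O./.O/XO/XX] X move#1: (0,1):+0/OX/.O/XO/XX, (1,0):+1/O./XO/XO/XX*
[O./XO/XO/XX] end (terminal -1, O#2); searched O./.O/XO/XX to 7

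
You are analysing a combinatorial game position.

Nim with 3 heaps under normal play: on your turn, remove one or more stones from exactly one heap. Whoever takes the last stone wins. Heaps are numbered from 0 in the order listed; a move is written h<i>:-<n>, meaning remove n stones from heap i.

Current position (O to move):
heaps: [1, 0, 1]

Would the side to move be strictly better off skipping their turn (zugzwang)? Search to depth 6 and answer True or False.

ply 1, O at (1,0,1) | h0:-1=-1→(0,0,1)*; h2:-1=-1→(1,0,0)
ply 2, X at (0,0,1) | h2:-1=+1→(0,0,0)*
ply 3: (0,0,0) is terminal -1 (O); from (1,0,1) depth 6
if O skipped the turn, X would face:
~ ply 1, X at (1,0,1) | h0:-1=-1→(0,0,1)*; h2:-1=-1→(1,0,0)
~ ply 2, O at (0,0,1) | h2:-1=+1→(0,0,0)*
~ ply 3: (0,0,0) is terminal -1 (X); from (1,0,1) depth 6
compare (O): move=-1 vs pass=+1

zugzwang((1,0,1), O) = True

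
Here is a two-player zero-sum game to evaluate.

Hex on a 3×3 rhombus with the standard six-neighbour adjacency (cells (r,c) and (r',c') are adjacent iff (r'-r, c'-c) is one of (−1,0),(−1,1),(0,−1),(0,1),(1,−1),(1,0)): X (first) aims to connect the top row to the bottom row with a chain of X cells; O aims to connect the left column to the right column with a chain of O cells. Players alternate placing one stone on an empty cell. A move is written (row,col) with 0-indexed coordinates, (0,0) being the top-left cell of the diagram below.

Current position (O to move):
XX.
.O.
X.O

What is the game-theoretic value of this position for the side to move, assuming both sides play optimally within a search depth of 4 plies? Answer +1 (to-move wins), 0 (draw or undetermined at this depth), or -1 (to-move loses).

[XX./.O./X.O] O move#1: (0,2):-1/XXO/.O./X.O, (1,0):+1/XX./OO./X.O*, (1,2):-1/XX./.OO/X.O, (2,1):-1/XX./.O./XOO
[XX./OO./X.O] X move#2: (0,2):-1/XXX/OO./X.O*, (1,2):-1/XX./OOX/X.O, (2,1):-1/XX./OO./XXO
[XXX/OO./X.O] O move#3: (1,2):+1/XXX/OOO/X.O*, (2,1):+1/XXX/OO./XOO
[XXX/OOO/X.O] end (terminal -1, X#4); searched XX./.O./X.O to 4

value(XX./.O./X.O, O) = +1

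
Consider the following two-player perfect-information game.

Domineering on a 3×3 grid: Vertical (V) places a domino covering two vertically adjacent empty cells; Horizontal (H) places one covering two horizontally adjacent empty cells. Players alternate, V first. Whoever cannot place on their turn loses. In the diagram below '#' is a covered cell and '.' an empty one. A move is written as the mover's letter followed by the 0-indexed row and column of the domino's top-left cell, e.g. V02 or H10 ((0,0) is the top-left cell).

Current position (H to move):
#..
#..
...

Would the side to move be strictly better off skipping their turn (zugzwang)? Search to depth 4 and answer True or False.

ply 1, H at #../#../... | H01=-1→###/#../...; H11=+1→#../###/...*; H20=-1→#../#../##.; H21=-1→#../#../.##
ply 2: #../###/... is terminal -1 (V); from #../#../... depth 4
pass branch (V moves first from the same position):
  | ply 1, V at #../#../... | V01=+1→##./##./...*; V02=+1→#.#/#.#/...; V11=+1→#../##./.#.; V12=+1→#../#.#/..#
  | ply 2, H at ##./##./... | H20=-1→##./##./##.*; H21=-1→##./##./.##
  | ply 3, V at ##./##./##. | V02=+1→###/###/##.*; V12=+1→##./###/###
  | ply 4: ###/###/##. is terminal -1 (H); from #../#../... depth 4
H moving scores +1; H passing scores -1

zugzwang(#../#../..., H) = False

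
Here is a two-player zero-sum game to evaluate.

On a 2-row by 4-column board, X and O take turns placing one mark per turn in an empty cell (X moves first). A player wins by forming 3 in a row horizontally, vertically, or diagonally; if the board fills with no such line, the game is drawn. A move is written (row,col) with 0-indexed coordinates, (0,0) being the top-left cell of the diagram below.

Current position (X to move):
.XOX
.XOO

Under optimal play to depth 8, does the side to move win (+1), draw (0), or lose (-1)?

value(.XOX/.XOO, X) = 0

ply 1, X at .XOX/.XOO | (0,0)=+0→XXOX/.XOO*; (1,0)=+0→.XOX/XXOO
ply 2, O at XXOX/.XOO | (1,0)=+0→XXOX/OXOO*
ply 3: XXOX/OXOO is terminal +0 (X); from .XOX/.XOO depth 8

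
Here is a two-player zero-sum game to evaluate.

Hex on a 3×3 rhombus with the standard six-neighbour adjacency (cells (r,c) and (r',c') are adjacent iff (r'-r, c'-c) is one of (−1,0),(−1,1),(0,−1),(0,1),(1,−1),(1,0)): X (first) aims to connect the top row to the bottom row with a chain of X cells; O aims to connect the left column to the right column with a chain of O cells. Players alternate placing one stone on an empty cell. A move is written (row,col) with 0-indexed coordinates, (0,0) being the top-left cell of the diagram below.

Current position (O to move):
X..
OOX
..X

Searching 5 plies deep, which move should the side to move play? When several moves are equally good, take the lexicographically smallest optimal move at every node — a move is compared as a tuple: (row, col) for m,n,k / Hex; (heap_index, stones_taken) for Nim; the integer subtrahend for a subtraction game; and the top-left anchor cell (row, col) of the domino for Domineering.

O's best at [X../OOX/..X]: (0,2)

p1 O@[X../OOX/..X]: (0,1)[XO./OOX/..X]-1 (0,2)[X.O/OOX/..X]+1* (2,0)[X../OOX/O.X]-1 (2,1)[X../OOX/.OX]-1
p2 X@[X.O/OOX/..X] terminal -1; root [X../OOX/..X] d5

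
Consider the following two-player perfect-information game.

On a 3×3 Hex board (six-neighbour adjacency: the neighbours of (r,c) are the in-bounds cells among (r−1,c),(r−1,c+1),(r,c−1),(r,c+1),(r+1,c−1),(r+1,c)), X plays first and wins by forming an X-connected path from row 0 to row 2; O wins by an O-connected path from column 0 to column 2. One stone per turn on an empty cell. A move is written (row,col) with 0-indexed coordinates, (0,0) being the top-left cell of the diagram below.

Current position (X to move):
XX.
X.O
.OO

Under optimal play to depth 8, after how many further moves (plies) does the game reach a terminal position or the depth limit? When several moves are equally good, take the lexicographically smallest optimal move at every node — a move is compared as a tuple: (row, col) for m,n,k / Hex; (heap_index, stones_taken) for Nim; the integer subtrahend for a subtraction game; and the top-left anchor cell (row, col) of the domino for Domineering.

[XX./X.O/.OO] X move#1: (0,2):-1/XXX/X.O/.OO, (1,1):-1/XX./XXO/.OO, (2,0):+1/XX./X.O/XOO*
[XX./X.O/XOO] end (terminal -1, O#2); searched XX./X.O/.OO to 8

PV length from [XX./X.O/.OO]: 1 ply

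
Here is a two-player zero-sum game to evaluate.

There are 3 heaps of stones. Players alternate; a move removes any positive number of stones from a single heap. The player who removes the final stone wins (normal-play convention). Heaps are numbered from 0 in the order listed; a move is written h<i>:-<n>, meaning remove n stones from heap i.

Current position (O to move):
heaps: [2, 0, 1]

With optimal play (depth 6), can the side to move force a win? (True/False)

O winning at [(2,0,1)]: True

ply 1, O at (2,0,1) | h0:-1=+1→(1,0,1)*; h0:-2=-1→(0,0,1); h2:-1=-1→(2,0,0)
ply 2, X at (1,0,1) | h0:-1=-1→(0,0,1)*; h2:-1=-1→(1,0,0)
ply 3, O at (0,0,1) | h2:-1=+1→(0,0,0)*
ply 4: (0,0,0) is terminal -1 (X); from (2,0,1) depth 6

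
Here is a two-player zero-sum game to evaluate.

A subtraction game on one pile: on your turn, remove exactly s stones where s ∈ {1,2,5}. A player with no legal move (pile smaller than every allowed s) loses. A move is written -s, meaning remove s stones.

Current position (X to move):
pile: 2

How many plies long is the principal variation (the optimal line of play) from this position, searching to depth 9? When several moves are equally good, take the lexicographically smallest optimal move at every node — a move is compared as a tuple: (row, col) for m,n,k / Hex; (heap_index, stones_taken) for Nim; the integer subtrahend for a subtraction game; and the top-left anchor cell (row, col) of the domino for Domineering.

[2] X move#1: -1:-1/1, -2:+1/0*
[0] end (terminal -1, O#2); searched 2 to 9

PV length from [2]: 1 ply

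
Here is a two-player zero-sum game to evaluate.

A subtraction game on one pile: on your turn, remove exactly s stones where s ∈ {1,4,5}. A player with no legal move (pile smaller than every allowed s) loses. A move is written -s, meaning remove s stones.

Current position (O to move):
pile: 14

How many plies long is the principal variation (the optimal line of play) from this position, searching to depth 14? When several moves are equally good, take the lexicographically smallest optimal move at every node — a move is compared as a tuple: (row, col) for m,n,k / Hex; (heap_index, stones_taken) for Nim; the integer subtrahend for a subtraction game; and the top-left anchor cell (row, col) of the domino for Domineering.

[14] O move#1: -1:-1/13, -4:+1/10*, -5:-1/9
[10] X move#2: -1:-1/9*, -4:-1/6, -5:-1/5
[9] O move#3: -1:+1/8*, -4:-1/5, -5:-1/4
[8] X move#4: -1:-1/7*, -4:-1/4, -5:-1/3
[7] O move#5: -1:-1/6, -4:-1/3, -5:+1/2*
[2] X move#6: -1:-1/1*
[1] O move#7: -1:+1/0*
[0] end (terminal -1, X#8); searched 14 to 14

PV length from [14]: 7 plies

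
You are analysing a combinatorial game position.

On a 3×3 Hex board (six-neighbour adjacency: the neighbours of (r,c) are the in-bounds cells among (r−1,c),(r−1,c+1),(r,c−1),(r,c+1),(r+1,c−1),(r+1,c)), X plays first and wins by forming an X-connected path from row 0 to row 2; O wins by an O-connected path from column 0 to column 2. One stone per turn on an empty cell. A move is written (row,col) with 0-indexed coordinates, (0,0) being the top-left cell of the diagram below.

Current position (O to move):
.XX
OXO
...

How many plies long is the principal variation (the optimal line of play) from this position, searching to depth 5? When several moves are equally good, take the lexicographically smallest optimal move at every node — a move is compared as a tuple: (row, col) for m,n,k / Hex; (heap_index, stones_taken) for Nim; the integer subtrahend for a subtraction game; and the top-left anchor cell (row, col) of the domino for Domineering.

ply 1, O at .XX/OXO/... | (0,0)=-1→OXX/OXO/...*; (2,0)=-1→.XX/OXO/O..; (2,1)=-1→.XX/OXO/.O.; (2,2)=-1→.XX/OXO/..O
ply 2, X at OXX/OXO/... | (2,0)=+1→OXX/OXO/X..*; (2,1)=+1→OXX/OXO/.X.; (2,2)=+1→OXX/OXO/..X
ply 3: OXX/OXO/X.. is terminal -1 (O); from .XX/OXO/... depth 5

PV length from [.XX/OXO/...]: 2 plies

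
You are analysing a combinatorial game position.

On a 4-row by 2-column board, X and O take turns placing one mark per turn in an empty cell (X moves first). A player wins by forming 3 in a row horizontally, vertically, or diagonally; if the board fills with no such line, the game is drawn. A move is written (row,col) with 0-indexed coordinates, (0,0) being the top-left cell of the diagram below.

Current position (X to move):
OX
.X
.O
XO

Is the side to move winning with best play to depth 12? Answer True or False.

X winning at [OX/.X/.O/XO]: False

p1 X@[OX/.X/.O/XO]: (1,0)[OX/XX/.O/XO]+0* (2,0)[OX/.X/XO/XO]+0
p2 O@[OX/XX/.O/XO]: (2,0)[OX/XX/OO/XO]+0*
p3 X@[OX/XX/OO/XO] terminal +0; root [OX/.X/.O/XO] d12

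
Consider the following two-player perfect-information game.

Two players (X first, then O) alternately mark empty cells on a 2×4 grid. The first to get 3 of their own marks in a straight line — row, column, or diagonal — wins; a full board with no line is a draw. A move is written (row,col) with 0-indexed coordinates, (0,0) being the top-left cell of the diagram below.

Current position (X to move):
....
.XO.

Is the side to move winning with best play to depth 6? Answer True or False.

X winning at [..../.XO.]: False

[..../.XO.] X move#1: (0,0):+0/X.../.XO.*, (0,1):+0/.X../.XO., (0,2):+0/..X./.XO., (0,3):+0/...X/.XO., (1,0):+0/..../XXO., (1,3):+0/..../.XOX
[X.../.XO.] O move#2: (0,1):+0/XO../.XO.*, (0,2):+0/X.O./.XO., (0,3):+0/X..O/.XO., (1,0):+0/X.../OXO., (1,3):+0/X.../.XOO
[XO../.XO.] X move#3: (0,2):+0/XOX./.XO.*, (0,3):+0/XO.X/.XO., (1,0):+0/XO../XXO., (1,3):+0/XO../.XOX
[XOX./.XO.] O move#4: (0,3):+0/XOXO/.XO.*, (1,0):+0/XOX./OXO., (1,3):+0/XOX./.XOO
[XOXO/.XO.] X move#5: (1,0):+0/XOXO/XXO.*, (1,3):+0/XOXO/.XOX
[XOXO/XXO.] O move#6: (1,3):+0/XOXO/XXOO*
[XOXO/XXOO] end (terminal +0, X#7); searched ..../.XO. to 6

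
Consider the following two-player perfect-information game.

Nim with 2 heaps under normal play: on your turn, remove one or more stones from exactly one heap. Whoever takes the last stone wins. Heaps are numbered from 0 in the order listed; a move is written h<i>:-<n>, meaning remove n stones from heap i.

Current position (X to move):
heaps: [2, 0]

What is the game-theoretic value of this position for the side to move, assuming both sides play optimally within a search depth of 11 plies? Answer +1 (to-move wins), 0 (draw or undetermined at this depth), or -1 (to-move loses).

p1 X@[(2,0)]: h0:-1[(1,0)]-1 h0:-2[(0,0)]+1*
p2 O@[(0,0)] terminal -1; root [(2,0)] d11

value((2,0), X) = +1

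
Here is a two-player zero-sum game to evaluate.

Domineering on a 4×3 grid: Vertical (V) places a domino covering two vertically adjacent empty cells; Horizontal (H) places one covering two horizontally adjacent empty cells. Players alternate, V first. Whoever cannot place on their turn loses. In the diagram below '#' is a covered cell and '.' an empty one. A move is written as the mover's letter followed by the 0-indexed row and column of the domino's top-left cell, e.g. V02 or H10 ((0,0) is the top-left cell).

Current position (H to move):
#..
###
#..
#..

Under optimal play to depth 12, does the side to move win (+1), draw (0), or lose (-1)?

value(#../###/#../#.., H) = +1

[#../###/#../#..] H move#1: H01:-1/###/###/#../#.., H21:+1/#../###/###/#..*, H31:+1/#../###/#../###
[#../###/###/#..] end (terminal -1, V#2); searched #../###/#../#.. to 12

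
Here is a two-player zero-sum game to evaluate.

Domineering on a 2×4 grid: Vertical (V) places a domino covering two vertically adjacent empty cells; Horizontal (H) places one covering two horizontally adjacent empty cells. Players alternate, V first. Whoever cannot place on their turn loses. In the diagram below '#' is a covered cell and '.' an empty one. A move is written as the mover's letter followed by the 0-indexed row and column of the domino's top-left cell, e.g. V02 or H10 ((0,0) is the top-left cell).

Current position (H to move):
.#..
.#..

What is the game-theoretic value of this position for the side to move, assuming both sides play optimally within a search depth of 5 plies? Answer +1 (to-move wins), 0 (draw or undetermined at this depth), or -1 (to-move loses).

[.#../.#..] H move#1: H02:+1/.###/.#..*, H12:+1/.#../.###
[.###/.#..] V move#2: V00:-1/####/##..*
[####/##..] H move#3: H12:+1/####/####*
[####/####] end (terminal -1, V#4); searched .#../.#.. to 5

value(.#../.#.., H) = +1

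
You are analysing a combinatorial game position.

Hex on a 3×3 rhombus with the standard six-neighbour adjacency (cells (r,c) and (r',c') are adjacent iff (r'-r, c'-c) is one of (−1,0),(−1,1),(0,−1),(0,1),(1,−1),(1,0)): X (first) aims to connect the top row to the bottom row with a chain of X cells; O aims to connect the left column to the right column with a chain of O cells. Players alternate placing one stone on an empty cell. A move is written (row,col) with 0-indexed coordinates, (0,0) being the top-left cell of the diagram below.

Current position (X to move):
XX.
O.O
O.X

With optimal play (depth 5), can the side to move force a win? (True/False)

X winning at [XX./O.O/O.X]: False

p1 X@[XX./O.O/O.X]: (0,2)[XXX/O.O/O.X]-1* (1,1)[XX./OXO/O.X]-1 (2,1)[XX./O.O/OXX]-1
p2 O@[XXX/O.O/O.X]: (1,1)[XXX/OOO/O.X]+1* (2,1)[XXX/O.O/OOX]+1
p3 X@[XXX/OOO/O.X] terminal -1; root [XX./O.O/O.X] d5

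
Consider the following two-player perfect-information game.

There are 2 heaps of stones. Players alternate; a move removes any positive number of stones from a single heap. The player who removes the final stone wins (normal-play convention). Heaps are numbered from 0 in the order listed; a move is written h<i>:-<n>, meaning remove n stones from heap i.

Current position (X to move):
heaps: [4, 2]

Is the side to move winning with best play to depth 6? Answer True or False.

ply 1, X at (4,2) | h0:-1=-1→(3,2); h0:-2=+1→(2,2)*; h0:-3=-1→(1,2); h0:-4=-1→(0,2); h1:-1=-1→(4,1); h1:-2=-1→(4,0)
ply 2, O at (2,2) | h0:-1=-1→(1,2)*; h0:-2=-1→(0,2); h1:-1=-1→(2,1); h1:-2=-1→(2,0)
ply 3, X at (1,2) | h0:-1=-1→(0,2); h1:-1=+1→(1,1)*; h1:-2=-1→(1,0)
ply 4, O at (1,1) | h0:-1=-1→(0,1)*; h1:-1=-1→(1,0)
ply 5, X at (0,1) | h1:-1=+1→(0,0)*
ply 6: (0,0) is terminal -1 (O); from (4,2) depth 6

X winning at [(4,2)]: True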